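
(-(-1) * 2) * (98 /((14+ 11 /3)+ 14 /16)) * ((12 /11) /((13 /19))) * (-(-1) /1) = 16.85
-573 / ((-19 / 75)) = 42975 / 19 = 2261.84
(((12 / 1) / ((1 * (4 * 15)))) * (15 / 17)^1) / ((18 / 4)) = 2 / 51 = 0.04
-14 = -14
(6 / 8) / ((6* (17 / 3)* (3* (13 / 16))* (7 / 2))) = 4 / 1547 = 0.00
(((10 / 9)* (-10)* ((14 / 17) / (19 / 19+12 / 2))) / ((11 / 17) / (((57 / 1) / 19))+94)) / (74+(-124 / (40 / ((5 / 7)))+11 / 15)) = -0.00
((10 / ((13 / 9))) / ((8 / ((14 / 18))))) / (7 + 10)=35 / 884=0.04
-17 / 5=-3.40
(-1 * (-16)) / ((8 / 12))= 24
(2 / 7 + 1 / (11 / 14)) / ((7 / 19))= 4.23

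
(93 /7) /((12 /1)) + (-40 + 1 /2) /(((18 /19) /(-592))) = 6220423 /252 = 24684.22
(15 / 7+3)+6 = 78 / 7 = 11.14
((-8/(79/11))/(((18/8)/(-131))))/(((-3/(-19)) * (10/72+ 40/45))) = 3504512/8769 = 399.65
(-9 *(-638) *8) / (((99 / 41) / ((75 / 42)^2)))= 60663.27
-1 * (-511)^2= -261121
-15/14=-1.07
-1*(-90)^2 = -8100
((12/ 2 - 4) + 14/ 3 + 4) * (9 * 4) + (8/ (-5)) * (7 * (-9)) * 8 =5952/ 5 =1190.40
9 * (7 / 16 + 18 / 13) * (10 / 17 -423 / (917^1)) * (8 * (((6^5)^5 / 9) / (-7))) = -10661940832128251574878208 / 1418599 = -7515824297160967669.42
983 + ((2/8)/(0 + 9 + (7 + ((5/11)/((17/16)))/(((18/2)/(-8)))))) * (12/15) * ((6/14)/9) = 904439201/920080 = 983.00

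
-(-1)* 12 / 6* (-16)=-32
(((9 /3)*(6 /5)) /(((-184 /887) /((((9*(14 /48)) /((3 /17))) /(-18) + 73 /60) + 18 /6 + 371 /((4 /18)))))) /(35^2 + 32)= -1068374647 /46257600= -23.10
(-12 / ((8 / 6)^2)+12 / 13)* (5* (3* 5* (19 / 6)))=-143925 / 104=-1383.89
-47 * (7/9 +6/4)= -1927/18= -107.06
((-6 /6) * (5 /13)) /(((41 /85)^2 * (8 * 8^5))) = -0.00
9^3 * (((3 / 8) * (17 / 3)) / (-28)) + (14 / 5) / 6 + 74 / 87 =-1754201 / 32480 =-54.01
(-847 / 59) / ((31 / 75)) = -63525 / 1829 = -34.73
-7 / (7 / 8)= -8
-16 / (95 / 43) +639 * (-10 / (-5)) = 120722 / 95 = 1270.76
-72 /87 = -24 /29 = -0.83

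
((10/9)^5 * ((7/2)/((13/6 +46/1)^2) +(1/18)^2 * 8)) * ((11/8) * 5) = 0.31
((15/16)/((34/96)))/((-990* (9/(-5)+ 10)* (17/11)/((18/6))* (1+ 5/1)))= -5/47396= -0.00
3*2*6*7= 252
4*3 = 12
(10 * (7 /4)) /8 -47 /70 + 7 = 4769 /560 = 8.52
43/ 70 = 0.61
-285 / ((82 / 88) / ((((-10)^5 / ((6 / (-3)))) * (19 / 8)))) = -1489125000 / 41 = -36320121.95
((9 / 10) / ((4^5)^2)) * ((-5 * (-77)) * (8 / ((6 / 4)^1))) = 231 / 131072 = 0.00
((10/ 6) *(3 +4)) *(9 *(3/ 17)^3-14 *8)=-19250455/ 14739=-1306.09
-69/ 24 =-23/ 8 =-2.88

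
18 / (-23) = -18 / 23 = -0.78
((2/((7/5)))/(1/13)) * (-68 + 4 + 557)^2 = 31596370/7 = 4513767.14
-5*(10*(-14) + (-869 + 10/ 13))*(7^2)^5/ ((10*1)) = 3702403088643/ 26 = 142400118793.96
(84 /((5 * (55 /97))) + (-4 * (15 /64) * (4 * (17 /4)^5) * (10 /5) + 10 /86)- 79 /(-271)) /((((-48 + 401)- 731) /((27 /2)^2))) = 4999.49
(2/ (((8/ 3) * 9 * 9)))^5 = 1/ 14693280768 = 0.00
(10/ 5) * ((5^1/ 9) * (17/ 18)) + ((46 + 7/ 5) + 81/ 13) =287891/ 5265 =54.68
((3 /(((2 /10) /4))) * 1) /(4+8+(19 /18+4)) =1080 /307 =3.52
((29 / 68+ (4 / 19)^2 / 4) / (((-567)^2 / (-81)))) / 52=-10741 / 5066412624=-0.00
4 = 4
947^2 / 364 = 896809 / 364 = 2463.76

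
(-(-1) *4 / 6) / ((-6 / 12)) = -1.33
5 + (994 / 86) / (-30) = 5953 / 1290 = 4.61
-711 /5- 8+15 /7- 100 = -248.06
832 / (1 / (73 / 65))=4672 / 5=934.40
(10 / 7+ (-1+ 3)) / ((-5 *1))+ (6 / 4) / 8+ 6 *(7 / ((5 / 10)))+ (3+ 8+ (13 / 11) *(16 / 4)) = 611251 / 6160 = 99.23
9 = 9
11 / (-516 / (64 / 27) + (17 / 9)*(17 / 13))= -20592 / 402887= -0.05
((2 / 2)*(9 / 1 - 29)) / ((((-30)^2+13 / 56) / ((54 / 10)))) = -6048 / 50413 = -0.12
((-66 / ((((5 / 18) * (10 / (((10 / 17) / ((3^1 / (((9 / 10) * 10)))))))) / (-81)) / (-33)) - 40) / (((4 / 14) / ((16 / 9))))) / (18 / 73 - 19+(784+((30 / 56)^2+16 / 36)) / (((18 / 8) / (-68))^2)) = -154626387852384 / 158864869340635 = -0.97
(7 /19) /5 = 7 /95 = 0.07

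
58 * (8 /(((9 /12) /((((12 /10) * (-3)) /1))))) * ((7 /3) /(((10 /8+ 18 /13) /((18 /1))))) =-24321024 /685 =-35505.14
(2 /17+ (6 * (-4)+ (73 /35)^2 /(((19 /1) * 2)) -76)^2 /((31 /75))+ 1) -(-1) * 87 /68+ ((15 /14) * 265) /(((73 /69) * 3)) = 40397732657417609 /1667258121550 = 24230.04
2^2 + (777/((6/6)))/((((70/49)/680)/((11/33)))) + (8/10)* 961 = 620284/5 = 124056.80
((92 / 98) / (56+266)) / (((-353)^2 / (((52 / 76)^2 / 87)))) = 169 / 1342363038009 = 0.00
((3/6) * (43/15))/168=43/5040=0.01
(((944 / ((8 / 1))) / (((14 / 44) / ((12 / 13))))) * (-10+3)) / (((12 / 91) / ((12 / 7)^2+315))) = -40443084 / 7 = -5777583.43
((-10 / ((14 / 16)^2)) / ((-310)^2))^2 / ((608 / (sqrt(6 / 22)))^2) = 3 / 220129796007275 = 0.00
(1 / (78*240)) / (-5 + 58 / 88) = -11 / 893880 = -0.00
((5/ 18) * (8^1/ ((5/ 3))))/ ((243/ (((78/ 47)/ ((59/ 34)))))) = 3536/ 673839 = 0.01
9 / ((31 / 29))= 261 / 31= 8.42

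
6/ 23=0.26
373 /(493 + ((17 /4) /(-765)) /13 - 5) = 872820 /1141919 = 0.76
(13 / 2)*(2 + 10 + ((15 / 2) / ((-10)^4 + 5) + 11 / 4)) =511615 / 5336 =95.88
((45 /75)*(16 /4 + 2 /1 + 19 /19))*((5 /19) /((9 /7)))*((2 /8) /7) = 7 /228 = 0.03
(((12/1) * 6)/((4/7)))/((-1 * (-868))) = 9/62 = 0.15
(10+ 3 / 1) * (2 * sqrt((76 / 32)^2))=247 / 4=61.75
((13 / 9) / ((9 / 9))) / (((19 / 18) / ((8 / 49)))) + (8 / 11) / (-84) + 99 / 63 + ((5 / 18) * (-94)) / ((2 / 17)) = -40583533 / 184338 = -220.16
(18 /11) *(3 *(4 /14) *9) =972 /77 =12.62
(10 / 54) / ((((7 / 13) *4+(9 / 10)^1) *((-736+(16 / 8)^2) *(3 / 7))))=-0.00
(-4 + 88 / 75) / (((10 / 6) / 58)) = -12296 / 125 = -98.37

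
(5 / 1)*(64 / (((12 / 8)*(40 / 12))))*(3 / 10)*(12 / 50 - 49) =-117024 / 125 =-936.19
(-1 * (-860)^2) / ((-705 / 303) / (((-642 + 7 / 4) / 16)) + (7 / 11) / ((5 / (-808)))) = 1315226519750 / 182769927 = 7196.08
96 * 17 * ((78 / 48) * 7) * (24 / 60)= 37128 / 5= 7425.60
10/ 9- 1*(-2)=28/ 9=3.11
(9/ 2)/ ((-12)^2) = 1/ 32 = 0.03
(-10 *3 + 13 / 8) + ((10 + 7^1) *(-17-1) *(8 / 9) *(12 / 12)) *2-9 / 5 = -22967 / 40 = -574.18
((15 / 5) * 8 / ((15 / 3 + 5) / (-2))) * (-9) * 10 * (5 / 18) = 120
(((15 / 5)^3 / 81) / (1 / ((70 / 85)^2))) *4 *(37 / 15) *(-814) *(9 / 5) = -23612512 / 7225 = -3268.17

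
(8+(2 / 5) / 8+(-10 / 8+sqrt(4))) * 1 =44 / 5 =8.80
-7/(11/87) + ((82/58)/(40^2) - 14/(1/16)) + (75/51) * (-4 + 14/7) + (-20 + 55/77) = -18317831131/60737600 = -301.59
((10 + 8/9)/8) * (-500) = -6125/9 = -680.56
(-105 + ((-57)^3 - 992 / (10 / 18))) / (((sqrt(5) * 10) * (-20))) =467709 * sqrt(5) / 2500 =418.33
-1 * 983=-983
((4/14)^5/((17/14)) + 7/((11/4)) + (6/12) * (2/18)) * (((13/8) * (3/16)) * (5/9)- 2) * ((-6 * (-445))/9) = -6579992135545/4655097216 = -1413.50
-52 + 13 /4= -195 /4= -48.75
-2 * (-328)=656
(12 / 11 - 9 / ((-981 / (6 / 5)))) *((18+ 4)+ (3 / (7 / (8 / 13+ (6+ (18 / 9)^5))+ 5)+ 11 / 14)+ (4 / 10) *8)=1775046513 / 60639425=29.27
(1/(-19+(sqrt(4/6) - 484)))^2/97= 9/(97 * (1509 - sqrt(6))^2)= 0.00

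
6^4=1296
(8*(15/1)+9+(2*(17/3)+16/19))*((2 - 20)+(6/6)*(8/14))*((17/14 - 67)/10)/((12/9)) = 452088507/37240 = 12139.86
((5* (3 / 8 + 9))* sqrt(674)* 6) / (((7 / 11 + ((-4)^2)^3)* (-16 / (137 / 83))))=-188375* sqrt(674) / 26597184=-0.18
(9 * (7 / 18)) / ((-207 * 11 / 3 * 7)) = -1 / 1518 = -0.00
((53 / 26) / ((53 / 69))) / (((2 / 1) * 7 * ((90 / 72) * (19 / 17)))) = 1173 / 8645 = 0.14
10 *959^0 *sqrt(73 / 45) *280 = 560 *sqrt(365) / 3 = 3566.26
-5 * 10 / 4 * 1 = -25 / 2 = -12.50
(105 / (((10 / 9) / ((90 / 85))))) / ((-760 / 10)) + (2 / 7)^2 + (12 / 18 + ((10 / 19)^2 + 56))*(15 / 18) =46.22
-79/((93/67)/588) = -1037428/31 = -33465.42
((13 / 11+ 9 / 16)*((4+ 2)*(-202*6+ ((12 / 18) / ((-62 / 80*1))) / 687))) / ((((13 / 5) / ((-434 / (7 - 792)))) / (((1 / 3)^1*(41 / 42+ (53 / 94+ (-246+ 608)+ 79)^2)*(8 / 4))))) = -350610283.16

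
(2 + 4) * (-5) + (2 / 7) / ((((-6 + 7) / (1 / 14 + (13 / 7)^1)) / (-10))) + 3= -1593 / 49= -32.51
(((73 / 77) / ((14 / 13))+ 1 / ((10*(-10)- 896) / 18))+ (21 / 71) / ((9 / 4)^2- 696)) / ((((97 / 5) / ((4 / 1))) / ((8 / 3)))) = 2667784352 / 5629895229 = 0.47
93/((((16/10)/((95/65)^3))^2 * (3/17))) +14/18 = 5580627750007/2780241984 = 2007.25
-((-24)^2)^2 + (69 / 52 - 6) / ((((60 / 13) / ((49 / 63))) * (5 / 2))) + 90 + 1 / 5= -66337223 / 200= -331686.12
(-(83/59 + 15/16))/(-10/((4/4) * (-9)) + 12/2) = -19917/60416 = -0.33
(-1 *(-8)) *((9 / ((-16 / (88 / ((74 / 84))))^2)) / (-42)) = -91476 / 1369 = -66.82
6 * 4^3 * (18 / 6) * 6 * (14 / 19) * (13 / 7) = 179712 / 19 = 9458.53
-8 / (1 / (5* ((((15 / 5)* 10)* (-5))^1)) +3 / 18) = -1500 / 31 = -48.39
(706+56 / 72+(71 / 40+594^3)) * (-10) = -75450705319 / 36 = -2095852925.53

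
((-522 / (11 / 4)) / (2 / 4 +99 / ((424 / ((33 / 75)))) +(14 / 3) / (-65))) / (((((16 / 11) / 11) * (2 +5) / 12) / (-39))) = 277727907600 / 1536437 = 180761.01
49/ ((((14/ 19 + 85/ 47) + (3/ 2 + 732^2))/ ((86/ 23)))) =7526204/ 22010744447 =0.00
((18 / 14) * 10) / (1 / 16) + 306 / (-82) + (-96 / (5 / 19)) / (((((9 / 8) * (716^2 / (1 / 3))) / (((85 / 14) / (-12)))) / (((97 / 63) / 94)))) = 148492338213934 / 735173984349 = 201.98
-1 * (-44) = 44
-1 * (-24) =24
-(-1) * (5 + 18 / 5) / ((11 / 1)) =43 / 55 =0.78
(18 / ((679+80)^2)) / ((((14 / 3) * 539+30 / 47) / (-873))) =-123093 / 11353660384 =-0.00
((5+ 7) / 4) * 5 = 15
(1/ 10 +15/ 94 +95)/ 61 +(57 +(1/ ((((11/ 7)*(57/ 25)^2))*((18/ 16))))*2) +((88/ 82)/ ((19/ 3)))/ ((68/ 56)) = 189351744625627/ 3213774358245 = 58.92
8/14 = 4/7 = 0.57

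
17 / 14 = 1.21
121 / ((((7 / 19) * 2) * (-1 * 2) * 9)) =-2299 / 252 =-9.12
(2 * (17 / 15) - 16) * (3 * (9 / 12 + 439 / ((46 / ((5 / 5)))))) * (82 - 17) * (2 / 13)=-97541 / 23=-4240.91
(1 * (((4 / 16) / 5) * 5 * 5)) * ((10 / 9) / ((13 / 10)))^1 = 125 / 117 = 1.07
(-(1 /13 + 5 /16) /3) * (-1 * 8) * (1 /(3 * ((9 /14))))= 7 /13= 0.54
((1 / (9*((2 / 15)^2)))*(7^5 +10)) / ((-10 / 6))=-252255 / 4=-63063.75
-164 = -164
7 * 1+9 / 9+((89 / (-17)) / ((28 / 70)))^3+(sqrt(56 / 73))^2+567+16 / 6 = -14319613567 / 8607576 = -1663.61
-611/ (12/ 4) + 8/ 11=-6697/ 33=-202.94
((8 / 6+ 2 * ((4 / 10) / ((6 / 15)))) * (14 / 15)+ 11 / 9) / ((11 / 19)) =247 / 33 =7.48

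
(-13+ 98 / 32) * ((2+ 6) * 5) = -795 / 2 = -397.50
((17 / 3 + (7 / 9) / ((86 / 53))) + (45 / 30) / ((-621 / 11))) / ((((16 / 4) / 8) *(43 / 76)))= 8279288 / 382743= 21.63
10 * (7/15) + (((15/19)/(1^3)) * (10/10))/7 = 1907/399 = 4.78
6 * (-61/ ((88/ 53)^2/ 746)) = -191739531/ 1936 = -99039.01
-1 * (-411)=411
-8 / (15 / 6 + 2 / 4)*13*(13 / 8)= -169 / 3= -56.33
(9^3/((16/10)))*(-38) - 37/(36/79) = -313109/18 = -17394.94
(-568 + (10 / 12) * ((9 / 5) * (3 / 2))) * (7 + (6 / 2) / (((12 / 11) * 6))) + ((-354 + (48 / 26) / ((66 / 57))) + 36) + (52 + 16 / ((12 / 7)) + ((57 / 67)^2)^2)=-412563651352025 / 92211529696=-4474.10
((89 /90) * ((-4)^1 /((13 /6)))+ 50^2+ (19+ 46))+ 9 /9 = 500014 /195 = 2564.17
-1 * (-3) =3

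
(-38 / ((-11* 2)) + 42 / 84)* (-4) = -98 / 11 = -8.91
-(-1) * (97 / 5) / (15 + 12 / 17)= 1649 / 1335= 1.24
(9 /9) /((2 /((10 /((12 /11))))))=4.58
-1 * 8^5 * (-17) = 557056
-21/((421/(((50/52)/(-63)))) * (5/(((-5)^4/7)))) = 3125/229866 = 0.01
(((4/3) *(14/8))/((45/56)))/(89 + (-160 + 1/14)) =-5488/134055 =-0.04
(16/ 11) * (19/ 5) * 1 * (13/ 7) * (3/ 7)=11856/ 2695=4.40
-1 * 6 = -6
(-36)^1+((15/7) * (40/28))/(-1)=-1914/49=-39.06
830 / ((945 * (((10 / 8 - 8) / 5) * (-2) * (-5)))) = -332 / 5103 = -0.07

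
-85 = -85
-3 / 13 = -0.23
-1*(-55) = 55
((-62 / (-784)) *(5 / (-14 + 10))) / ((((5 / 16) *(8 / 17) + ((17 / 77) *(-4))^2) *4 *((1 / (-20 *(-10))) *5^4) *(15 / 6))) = -63767 / 18686100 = -0.00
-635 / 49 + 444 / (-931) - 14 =-3649 / 133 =-27.44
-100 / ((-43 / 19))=1900 / 43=44.19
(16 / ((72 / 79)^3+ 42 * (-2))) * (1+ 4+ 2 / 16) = -0.99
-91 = -91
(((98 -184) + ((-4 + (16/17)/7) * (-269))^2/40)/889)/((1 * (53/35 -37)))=-953929610/1116835587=-0.85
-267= -267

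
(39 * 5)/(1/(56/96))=455/4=113.75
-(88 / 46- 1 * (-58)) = -1378 / 23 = -59.91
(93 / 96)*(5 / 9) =155 / 288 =0.54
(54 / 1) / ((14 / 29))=783 / 7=111.86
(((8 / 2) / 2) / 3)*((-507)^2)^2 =44049458934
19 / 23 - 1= -4 / 23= -0.17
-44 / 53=-0.83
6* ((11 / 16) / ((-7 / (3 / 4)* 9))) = -0.05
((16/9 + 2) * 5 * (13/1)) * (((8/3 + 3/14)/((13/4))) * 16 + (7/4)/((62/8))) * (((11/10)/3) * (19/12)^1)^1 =433263479/210924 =2054.12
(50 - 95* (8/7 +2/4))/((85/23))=-6831/238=-28.70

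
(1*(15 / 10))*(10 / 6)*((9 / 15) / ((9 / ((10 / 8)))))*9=15 / 8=1.88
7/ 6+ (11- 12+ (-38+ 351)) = 1879/ 6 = 313.17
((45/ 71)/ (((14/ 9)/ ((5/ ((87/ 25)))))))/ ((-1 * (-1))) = 16875/ 28826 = 0.59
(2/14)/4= 1/28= 0.04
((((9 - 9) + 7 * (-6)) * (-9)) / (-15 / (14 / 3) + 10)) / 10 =2646 / 475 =5.57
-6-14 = -20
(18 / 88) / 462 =3 / 6776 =0.00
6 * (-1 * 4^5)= -6144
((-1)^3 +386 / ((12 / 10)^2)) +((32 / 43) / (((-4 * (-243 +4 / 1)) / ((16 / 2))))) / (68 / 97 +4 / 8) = 267.06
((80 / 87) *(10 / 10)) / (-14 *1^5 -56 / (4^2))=-32 / 609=-0.05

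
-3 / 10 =-0.30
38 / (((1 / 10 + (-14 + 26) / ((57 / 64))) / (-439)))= -3169580 / 2579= -1229.00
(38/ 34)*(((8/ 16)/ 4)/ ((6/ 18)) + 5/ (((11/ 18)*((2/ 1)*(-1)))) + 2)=-2869/ 1496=-1.92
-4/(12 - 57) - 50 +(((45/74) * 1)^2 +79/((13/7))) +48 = 131332717/3203460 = 41.00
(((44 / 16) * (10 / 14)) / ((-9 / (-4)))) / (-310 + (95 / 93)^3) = -983103 / 347890613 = -0.00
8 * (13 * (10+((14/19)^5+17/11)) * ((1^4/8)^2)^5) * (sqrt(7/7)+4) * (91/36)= 0.00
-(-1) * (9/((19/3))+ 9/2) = 5.92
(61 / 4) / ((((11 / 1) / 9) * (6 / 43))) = 7869 / 88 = 89.42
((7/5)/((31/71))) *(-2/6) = -497/465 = -1.07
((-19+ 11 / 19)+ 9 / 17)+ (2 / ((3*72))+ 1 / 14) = -17.81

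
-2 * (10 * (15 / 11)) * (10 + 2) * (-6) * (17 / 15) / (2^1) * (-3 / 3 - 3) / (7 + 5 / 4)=-539.50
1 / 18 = 0.06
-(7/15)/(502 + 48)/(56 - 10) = -0.00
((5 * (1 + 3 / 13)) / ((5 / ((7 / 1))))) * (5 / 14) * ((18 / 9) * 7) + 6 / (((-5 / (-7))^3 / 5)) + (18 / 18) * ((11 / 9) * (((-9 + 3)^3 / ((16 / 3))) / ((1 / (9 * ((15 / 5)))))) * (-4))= 1778204 / 325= 5471.40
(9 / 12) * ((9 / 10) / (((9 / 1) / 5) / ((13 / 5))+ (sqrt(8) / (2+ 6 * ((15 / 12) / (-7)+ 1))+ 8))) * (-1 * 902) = -168308314317 / 2397570580+ 1397322927 * sqrt(2) / 599392645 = -66.90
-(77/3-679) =1960/3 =653.33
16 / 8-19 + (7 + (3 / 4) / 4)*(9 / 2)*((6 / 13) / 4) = -11039 / 832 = -13.27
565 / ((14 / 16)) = 4520 / 7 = 645.71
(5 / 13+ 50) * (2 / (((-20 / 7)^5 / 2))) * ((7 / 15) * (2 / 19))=-15412019 / 296400000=-0.05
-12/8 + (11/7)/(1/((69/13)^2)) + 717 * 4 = 6886881/2366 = 2910.77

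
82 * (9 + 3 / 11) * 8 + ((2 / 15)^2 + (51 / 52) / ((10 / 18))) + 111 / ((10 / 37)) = 6495.39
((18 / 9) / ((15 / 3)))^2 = 4 / 25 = 0.16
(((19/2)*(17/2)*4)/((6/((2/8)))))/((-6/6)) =-323/24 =-13.46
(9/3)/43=3/43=0.07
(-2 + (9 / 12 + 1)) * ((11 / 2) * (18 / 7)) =-99 / 28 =-3.54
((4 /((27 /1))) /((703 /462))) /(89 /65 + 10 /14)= 70070 /1499499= 0.05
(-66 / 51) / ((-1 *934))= 11 / 7939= 0.00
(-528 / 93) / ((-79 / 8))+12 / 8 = 10163 / 4898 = 2.07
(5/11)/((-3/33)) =-5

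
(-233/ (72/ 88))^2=6568969/ 81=81098.38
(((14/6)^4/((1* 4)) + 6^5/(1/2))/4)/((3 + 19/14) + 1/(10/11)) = 712.80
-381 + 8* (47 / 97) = -36581 / 97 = -377.12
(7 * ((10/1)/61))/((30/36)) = 84/61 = 1.38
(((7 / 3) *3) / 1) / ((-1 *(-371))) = 1 / 53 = 0.02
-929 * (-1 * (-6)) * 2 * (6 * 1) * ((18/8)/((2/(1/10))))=-75249/10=-7524.90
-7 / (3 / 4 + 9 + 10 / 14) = -196 / 293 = -0.67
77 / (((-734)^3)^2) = 77 / 156378253883185216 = 0.00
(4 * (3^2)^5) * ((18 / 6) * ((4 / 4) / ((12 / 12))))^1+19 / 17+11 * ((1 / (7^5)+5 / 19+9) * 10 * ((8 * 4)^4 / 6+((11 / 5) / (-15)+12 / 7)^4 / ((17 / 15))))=17247847669586947149211 / 96470341734375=178789121.71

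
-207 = -207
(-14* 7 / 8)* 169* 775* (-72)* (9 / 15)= 69311970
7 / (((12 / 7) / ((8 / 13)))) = 98 / 39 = 2.51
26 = 26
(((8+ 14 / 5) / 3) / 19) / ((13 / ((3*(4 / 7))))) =216 / 8645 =0.02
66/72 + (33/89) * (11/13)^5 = 427272043/396540924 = 1.08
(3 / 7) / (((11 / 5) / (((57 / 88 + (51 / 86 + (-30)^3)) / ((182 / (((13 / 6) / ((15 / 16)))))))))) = -34054435 / 509894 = -66.79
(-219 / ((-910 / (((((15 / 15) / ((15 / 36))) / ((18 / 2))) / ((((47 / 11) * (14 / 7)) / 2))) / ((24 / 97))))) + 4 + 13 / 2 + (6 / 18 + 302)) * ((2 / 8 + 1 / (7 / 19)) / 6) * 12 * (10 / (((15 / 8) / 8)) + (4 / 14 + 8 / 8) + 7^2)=8130658353932 / 47153925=172428.03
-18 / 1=-18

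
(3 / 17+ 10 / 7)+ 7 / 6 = 1979 / 714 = 2.77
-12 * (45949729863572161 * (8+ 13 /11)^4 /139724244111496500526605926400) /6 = -0.00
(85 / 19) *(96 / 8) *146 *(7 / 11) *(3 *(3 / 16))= 1172745 / 418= 2805.61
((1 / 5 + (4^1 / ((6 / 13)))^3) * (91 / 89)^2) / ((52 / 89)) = 55996759 / 48060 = 1165.14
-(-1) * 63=63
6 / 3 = 2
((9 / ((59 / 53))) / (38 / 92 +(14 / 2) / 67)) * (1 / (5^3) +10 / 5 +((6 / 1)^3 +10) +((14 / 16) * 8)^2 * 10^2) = 942344544114 / 11763125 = 80110.05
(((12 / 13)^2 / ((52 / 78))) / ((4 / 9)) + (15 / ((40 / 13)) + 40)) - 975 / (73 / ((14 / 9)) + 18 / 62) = 250302929 / 9235512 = 27.10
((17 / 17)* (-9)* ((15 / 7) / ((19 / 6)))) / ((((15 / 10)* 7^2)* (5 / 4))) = -432 / 6517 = -0.07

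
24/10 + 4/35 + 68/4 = 683/35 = 19.51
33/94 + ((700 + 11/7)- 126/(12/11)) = 192933/329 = 586.42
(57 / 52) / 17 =57 / 884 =0.06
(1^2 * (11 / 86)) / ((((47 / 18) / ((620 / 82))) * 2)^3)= 119447014500 / 307690154269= 0.39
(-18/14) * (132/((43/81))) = -96228/301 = -319.69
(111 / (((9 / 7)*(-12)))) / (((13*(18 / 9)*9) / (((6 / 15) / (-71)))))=259 / 1495260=0.00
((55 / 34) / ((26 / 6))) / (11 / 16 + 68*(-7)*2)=-1320 / 3363841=-0.00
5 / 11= 0.45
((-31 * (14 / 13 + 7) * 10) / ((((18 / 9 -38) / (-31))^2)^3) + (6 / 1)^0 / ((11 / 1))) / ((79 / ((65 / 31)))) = -264785329009735 / 9773389891584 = -27.09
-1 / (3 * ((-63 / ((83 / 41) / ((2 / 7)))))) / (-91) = -83 / 201474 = -0.00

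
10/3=3.33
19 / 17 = 1.12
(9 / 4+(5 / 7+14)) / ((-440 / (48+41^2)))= -23465 / 352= -66.66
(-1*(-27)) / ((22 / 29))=35.59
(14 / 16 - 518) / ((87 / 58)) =-1379 / 4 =-344.75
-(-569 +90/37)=20963/37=566.57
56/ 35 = 8/ 5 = 1.60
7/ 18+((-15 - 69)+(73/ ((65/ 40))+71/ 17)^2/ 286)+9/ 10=-46692364727/ 628583670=-74.28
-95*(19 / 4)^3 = -651605 / 64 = -10181.33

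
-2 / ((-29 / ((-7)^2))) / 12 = 49 / 174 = 0.28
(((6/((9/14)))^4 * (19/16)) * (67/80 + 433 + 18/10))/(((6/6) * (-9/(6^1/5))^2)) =2119823692/30375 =69788.43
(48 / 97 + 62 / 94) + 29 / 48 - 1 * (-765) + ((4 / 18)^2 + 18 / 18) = 4536565745 / 5908464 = 767.81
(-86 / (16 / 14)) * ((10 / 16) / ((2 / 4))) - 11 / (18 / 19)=-15217 / 144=-105.67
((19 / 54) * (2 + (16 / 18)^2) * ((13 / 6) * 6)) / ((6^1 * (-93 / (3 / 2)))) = -27911 / 813564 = -0.03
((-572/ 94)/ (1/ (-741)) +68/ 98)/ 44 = 2596493/ 25333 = 102.49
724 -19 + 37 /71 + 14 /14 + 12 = 51015 /71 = 718.52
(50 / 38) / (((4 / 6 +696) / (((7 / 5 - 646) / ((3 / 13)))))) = -3809 / 722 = -5.28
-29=-29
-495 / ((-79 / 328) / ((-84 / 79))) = -13638240 / 6241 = -2185.27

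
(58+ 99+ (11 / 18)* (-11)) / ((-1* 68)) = -2705 / 1224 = -2.21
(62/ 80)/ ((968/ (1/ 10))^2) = 31/ 3748096000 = 0.00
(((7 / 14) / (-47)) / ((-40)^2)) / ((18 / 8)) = -1 / 338400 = -0.00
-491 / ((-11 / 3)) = 1473 / 11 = 133.91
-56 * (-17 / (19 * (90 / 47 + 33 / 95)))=31960 / 1443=22.15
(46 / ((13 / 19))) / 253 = 38 / 143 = 0.27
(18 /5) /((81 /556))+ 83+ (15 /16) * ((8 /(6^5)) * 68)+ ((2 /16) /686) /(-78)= 6228268639 /57788640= 107.78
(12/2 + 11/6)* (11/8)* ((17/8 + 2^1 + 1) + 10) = 62557/384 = 162.91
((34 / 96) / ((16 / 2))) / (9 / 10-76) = -85 / 144192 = -0.00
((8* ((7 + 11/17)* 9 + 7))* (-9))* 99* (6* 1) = -55127952/17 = -3242820.71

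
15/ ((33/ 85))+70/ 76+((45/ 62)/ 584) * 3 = 299377855/ 7567472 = 39.56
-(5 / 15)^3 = -1 / 27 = -0.04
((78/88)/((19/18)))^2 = 123201/174724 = 0.71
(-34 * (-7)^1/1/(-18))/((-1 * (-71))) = -119/639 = -0.19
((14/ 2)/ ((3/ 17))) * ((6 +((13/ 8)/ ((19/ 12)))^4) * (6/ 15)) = 588028861/ 5212840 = 112.80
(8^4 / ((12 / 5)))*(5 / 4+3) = 21760 / 3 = 7253.33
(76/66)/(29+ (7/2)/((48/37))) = 0.04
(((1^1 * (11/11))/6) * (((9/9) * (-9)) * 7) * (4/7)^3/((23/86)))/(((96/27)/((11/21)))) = -8514/7889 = -1.08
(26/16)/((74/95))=1235/592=2.09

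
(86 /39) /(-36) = -43 /702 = -0.06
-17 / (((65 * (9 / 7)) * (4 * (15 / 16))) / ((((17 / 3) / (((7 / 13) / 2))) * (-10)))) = 4624 / 405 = 11.42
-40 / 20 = -2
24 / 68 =6 / 17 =0.35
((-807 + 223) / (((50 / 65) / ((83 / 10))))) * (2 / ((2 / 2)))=-315068 / 25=-12602.72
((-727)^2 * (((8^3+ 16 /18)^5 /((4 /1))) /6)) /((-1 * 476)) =-34613685561940928054272 /21080493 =-1641977043038838.23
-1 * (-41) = 41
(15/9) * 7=35/3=11.67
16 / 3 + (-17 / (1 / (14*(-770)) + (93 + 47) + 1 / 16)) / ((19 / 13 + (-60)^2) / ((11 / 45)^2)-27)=763117616083972 / 143084607065991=5.33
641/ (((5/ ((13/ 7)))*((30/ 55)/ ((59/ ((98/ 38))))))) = 102754223/ 10290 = 9985.83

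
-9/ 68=-0.13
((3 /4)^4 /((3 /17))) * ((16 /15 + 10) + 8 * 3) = 40239 /640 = 62.87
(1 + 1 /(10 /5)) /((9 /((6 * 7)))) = 7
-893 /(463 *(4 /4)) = -893 /463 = -1.93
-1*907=-907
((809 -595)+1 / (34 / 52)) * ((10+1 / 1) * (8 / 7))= 322432 / 119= 2709.51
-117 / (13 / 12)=-108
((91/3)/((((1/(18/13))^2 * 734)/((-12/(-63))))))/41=72/195611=0.00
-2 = -2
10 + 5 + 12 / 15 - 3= 64 / 5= 12.80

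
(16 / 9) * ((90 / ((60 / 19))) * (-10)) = -1520 / 3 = -506.67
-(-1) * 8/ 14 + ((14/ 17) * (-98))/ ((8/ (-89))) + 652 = 369001/ 238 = 1550.42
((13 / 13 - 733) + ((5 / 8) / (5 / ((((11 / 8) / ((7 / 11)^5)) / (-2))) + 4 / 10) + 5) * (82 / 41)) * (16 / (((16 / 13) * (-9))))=119953588157 / 114468408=1047.92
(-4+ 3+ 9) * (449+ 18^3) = 50248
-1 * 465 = -465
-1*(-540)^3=157464000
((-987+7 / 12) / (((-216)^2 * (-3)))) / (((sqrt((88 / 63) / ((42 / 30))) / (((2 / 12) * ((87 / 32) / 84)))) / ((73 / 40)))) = 25058929 * sqrt(110) / 3783838924800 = 0.00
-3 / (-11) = 0.27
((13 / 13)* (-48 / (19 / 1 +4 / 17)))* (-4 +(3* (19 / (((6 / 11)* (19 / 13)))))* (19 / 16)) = -44013 / 218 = -201.89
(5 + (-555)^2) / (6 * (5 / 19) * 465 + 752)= 2926285 / 14119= 207.26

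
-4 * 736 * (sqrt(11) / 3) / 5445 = -2944 * sqrt(11) / 16335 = -0.60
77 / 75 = 1.03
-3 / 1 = -3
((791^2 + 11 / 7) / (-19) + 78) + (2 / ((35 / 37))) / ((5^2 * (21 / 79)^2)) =-240854620654 / 7331625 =-32851.46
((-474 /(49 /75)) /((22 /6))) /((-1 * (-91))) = -106650 /49049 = -2.17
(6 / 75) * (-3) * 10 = -12 / 5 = -2.40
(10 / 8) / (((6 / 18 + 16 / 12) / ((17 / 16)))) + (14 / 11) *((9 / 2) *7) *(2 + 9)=28275 / 64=441.80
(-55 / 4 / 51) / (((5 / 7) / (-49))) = 3773 / 204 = 18.50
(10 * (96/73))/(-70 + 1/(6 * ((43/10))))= -24768/131765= -0.19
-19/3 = -6.33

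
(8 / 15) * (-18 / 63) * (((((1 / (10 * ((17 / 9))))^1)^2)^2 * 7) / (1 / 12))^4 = -17160819968956899501 / 594008689888511578137207031250000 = -0.00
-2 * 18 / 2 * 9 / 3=-54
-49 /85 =-0.58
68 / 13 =5.23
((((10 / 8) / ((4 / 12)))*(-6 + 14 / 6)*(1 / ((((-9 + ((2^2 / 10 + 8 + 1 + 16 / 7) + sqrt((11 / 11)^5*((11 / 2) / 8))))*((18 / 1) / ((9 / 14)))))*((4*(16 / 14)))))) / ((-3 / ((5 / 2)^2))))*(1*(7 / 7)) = 2261875 / 24556992 - 1684375*sqrt(11) / 196455936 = 0.06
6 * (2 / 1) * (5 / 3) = 20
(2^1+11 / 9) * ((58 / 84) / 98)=841 / 37044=0.02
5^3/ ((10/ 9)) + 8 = 241/ 2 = 120.50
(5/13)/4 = 5/52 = 0.10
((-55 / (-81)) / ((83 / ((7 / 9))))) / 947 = 385 / 57300129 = 0.00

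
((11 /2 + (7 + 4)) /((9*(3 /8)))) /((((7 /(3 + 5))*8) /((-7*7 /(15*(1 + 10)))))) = -28 /135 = -0.21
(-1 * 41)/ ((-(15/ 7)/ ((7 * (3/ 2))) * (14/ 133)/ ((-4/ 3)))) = -38171/ 15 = -2544.73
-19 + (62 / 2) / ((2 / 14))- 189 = 9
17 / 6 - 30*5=-883 / 6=-147.17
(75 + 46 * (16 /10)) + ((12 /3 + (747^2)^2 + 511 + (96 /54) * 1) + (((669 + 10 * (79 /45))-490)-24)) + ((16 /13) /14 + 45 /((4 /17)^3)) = 27201636865906721 /87360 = 311374048373.47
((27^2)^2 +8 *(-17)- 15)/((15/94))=9988252/3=3329417.33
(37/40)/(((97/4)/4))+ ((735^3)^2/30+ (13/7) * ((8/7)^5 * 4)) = 599739639317926566776847/114119530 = 5255363734129702.14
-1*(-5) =5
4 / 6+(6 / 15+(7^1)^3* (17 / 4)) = 87529 / 60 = 1458.82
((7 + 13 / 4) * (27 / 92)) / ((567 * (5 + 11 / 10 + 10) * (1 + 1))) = 205 / 1244208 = 0.00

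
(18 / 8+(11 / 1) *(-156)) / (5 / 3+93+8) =-20565 / 1232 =-16.69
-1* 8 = -8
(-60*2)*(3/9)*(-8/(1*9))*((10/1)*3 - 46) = -5120/9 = -568.89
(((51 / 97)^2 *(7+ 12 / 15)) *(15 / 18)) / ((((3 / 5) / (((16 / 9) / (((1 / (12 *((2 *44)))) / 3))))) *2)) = 79347840 / 9409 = 8433.19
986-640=346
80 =80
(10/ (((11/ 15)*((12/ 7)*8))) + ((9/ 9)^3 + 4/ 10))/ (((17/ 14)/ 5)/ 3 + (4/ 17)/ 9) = 22.36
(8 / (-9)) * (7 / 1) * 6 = -112 / 3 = -37.33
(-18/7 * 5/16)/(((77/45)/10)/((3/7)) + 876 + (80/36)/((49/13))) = -212625/232051244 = -0.00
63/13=4.85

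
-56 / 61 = -0.92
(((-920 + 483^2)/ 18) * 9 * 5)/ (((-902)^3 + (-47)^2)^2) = 0.00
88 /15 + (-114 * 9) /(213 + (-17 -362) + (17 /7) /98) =762116 /63255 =12.05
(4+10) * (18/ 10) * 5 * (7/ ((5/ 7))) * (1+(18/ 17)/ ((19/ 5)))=2549862/ 1615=1578.86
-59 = -59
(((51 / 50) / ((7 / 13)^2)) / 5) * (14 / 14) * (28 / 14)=8619 / 6125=1.41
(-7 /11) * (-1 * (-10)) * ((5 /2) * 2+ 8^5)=-2294110 /11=-208555.45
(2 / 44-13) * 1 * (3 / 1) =-855 / 22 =-38.86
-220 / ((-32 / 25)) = 1375 / 8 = 171.88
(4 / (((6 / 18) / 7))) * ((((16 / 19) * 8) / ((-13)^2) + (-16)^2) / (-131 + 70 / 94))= -1622912256 / 9828871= -165.12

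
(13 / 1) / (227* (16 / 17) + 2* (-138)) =-221 / 1060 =-0.21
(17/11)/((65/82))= 1394/715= 1.95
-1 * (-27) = 27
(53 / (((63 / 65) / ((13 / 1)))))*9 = 44785 / 7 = 6397.86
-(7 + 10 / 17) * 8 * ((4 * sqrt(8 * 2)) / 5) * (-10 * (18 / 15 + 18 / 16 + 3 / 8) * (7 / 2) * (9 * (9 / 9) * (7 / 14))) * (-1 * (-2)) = 14043456 / 85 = 165217.13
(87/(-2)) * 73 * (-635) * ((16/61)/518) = 16131540/15799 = 1021.05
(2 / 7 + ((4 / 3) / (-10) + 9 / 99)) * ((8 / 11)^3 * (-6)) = -287744 / 512435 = -0.56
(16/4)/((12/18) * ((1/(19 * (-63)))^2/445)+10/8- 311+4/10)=-30604800240/2366898738553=-0.01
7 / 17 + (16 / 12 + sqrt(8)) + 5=2 * sqrt(2) + 344 / 51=9.57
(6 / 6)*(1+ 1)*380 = 760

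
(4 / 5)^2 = 0.64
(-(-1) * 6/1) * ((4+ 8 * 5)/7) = 264/7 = 37.71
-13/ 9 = -1.44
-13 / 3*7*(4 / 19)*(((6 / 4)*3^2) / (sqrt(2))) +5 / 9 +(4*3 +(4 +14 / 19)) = 2957 / 171 - 819*sqrt(2) / 19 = -43.67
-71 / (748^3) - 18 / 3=-2511054023 / 418508992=-6.00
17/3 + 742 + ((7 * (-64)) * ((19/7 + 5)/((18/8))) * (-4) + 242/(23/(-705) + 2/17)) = 29768935/3057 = 9737.96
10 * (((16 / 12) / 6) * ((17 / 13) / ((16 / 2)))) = 85 / 234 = 0.36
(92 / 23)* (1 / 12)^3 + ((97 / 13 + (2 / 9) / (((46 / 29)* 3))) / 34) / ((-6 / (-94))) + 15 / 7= 258456311 / 46112976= 5.60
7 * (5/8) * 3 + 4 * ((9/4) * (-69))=-4863/8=-607.88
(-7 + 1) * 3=-18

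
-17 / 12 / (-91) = 17 / 1092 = 0.02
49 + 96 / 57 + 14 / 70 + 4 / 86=208052 / 4085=50.93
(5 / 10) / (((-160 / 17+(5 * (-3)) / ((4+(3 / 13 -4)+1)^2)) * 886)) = -1088 / 37236365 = -0.00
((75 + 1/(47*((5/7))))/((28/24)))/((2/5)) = 52896/329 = 160.78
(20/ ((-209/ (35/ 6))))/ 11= -350/ 6897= -0.05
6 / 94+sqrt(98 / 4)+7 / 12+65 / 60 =244 / 141+7 * sqrt(2) / 2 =6.68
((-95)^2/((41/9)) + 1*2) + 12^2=87211/41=2127.10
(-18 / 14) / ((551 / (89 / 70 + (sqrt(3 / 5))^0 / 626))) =-6606 / 2223865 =-0.00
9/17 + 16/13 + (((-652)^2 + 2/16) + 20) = 751622565/1768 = 425125.89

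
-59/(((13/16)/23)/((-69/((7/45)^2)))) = 4762494.82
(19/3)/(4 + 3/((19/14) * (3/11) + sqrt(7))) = 5934821/3270138-112651 * sqrt(7)/545023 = 1.27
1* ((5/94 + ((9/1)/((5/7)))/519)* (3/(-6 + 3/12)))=-37794/935065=-0.04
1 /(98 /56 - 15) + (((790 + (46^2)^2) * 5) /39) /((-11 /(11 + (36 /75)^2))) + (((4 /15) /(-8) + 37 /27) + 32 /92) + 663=-688916682096733 /1176639750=-585494.99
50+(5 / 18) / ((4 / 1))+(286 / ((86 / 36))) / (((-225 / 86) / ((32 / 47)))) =1600099 / 84600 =18.91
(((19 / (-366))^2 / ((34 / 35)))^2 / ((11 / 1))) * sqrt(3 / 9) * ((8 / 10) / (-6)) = -31928645 * sqrt(3) / 1026803580957792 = -0.00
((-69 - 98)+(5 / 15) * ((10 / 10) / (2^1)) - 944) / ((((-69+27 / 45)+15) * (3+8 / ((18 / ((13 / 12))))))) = 99975 / 16732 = 5.98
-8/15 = -0.53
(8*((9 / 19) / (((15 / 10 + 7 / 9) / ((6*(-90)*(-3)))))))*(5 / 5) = 2099520 / 779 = 2695.15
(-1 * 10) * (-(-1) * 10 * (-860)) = 86000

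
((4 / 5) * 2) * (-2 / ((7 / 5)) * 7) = -16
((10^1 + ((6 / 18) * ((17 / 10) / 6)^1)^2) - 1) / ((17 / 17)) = 291889 / 32400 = 9.01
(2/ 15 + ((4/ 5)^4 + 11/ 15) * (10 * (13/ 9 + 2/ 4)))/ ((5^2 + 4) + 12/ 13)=196183/ 262575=0.75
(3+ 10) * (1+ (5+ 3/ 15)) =403/ 5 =80.60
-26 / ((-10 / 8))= 104 / 5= 20.80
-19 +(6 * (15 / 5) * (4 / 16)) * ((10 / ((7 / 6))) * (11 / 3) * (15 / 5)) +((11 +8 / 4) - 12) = 2844 / 7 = 406.29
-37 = -37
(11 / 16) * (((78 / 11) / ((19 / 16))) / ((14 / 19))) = 39 / 7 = 5.57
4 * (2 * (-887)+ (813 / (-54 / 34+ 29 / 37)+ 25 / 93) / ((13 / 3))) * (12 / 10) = -4911551316 / 509795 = -9634.37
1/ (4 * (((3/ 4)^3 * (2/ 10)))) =80/ 27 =2.96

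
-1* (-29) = 29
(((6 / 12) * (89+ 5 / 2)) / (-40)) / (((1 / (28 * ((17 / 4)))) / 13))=-283101 / 160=-1769.38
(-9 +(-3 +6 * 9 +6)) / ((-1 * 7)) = -48 / 7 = -6.86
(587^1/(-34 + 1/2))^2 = 1378276/4489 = 307.03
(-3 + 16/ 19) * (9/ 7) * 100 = -36900/ 133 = -277.44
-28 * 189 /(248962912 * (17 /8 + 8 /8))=-1323 /194502275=-0.00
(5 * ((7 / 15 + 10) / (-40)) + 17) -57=-4957 / 120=-41.31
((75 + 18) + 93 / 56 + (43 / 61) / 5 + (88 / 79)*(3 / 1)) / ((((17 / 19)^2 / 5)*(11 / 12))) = 143418383601 / 214474414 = 668.70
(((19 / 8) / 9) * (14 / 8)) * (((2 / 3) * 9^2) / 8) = 399 / 128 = 3.12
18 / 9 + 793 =795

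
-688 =-688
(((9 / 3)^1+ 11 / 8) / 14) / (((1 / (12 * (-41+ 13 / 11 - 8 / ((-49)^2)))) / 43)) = -339181635 / 52822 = -6421.22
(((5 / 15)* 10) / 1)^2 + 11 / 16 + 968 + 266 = 179395 / 144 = 1245.80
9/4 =2.25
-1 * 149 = -149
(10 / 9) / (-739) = -10 / 6651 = -0.00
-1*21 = -21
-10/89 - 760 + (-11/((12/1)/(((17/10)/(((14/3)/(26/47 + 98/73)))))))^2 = -3900105100263471/5133664972100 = -759.71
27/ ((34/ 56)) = 44.47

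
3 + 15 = 18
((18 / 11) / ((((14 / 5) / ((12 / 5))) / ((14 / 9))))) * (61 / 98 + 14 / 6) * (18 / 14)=2844 / 343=8.29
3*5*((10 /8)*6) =225 /2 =112.50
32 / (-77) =-32 / 77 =-0.42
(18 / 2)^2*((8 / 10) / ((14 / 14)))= 324 / 5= 64.80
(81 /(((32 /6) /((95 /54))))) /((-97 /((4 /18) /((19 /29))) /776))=-145 /2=-72.50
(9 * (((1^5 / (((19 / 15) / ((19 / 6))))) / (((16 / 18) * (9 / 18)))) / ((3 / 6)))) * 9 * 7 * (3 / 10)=15309 / 8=1913.62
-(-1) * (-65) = -65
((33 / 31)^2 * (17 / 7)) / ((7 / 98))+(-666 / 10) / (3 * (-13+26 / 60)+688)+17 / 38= 9231561487 / 237476554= 38.87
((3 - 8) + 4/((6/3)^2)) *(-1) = 4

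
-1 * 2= -2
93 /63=31 /21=1.48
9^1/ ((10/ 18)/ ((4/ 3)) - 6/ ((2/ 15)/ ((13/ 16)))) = -0.25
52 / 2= 26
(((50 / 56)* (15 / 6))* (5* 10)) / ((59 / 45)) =140625 / 1652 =85.12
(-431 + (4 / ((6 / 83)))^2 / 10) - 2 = -5707 / 45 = -126.82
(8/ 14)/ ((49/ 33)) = 132/ 343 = 0.38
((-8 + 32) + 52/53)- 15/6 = 2383/106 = 22.48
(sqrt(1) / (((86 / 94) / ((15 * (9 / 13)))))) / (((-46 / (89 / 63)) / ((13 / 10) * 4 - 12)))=213333 / 89999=2.37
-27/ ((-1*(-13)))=-27/ 13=-2.08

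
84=84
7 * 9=63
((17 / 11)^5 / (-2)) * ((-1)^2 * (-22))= 1419857 / 14641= 96.98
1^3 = 1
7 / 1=7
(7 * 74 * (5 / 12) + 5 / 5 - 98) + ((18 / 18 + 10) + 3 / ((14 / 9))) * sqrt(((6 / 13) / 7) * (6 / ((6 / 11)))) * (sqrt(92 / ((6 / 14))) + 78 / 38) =543 * sqrt(6006) / 1862 + 713 / 6 + 181 * sqrt(6578) / 91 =302.75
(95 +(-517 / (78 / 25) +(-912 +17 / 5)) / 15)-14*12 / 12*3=-108929 / 5850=-18.62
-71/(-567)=0.13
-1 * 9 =-9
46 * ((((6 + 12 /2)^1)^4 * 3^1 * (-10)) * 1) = -28615680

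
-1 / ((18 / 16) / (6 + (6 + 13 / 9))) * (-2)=1936 / 81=23.90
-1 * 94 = -94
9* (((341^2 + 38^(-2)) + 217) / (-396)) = -168223113 / 63536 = -2647.68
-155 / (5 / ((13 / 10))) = -403 / 10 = -40.30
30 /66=5 /11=0.45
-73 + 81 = 8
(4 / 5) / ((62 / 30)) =12 / 31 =0.39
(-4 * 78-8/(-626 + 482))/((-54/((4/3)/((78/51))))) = 95455/18954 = 5.04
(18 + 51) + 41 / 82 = 69.50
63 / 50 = 1.26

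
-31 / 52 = -0.60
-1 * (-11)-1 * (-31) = 42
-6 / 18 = -1 / 3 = -0.33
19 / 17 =1.12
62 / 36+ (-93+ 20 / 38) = -31037 / 342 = -90.75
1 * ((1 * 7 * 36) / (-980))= -9 / 35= -0.26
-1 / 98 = -0.01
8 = 8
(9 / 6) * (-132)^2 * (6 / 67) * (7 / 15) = 365904 / 335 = 1092.25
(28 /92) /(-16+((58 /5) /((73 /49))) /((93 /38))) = -237615 /10007852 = -0.02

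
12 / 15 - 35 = -171 / 5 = -34.20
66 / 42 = 11 / 7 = 1.57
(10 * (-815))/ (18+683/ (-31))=10106/ 5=2021.20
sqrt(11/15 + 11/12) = sqrt(165)/10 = 1.28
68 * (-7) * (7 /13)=-3332 /13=-256.31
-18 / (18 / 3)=-3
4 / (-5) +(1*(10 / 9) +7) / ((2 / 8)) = 1424 / 45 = 31.64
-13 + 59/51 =-604/51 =-11.84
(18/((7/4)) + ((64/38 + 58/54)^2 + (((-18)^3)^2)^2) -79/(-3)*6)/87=2131095104730141210865/160269921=13296912430187.95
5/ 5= 1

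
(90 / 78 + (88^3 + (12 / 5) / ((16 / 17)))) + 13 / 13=177183943 / 260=681476.70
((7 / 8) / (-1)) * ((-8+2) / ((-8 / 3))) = -63 / 32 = -1.97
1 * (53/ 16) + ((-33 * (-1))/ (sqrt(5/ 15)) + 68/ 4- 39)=-299/ 16 + 33 * sqrt(3)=38.47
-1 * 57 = -57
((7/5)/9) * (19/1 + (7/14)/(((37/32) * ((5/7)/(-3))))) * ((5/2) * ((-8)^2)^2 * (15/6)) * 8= 182296576/333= 547437.17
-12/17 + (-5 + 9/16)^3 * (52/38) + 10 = -72950235/661504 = -110.28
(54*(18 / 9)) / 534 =18 / 89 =0.20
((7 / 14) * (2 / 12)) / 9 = 1 / 108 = 0.01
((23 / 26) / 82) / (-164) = -23 / 349648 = -0.00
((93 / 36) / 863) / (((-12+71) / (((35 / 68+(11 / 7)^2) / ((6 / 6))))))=308233 / 2035865328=0.00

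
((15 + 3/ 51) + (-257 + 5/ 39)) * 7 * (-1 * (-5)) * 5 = -28056350/ 663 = -42317.27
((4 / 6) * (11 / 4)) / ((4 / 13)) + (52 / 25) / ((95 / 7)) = 348361 / 57000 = 6.11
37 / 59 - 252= -14831 / 59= -251.37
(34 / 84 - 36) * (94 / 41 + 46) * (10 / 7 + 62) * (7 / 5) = -43809480 / 287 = -152646.27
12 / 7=1.71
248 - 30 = 218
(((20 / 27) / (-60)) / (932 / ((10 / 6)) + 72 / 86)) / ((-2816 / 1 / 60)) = 1075 / 2288715264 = 0.00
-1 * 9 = -9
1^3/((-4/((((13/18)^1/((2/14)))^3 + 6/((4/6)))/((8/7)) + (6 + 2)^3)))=-29530285/186624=-158.23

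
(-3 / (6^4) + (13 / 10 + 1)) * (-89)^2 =39311923 / 2160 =18199.96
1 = 1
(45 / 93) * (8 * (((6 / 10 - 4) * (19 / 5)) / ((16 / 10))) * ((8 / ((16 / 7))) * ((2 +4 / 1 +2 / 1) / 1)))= -27132 / 31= -875.23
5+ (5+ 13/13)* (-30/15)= -7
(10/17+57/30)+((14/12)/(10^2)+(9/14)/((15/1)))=181553/71400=2.54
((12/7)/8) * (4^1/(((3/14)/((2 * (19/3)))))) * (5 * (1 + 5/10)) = 380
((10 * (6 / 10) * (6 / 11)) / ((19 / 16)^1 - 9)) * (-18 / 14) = 5184 / 9625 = 0.54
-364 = -364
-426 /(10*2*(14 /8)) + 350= 11824 /35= 337.83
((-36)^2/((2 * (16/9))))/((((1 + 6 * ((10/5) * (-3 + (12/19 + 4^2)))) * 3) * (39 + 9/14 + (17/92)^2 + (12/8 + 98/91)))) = 592687368/33922724783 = 0.02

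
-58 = -58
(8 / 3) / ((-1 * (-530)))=4 / 795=0.01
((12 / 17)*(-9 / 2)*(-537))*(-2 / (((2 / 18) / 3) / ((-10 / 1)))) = 15658920 / 17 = 921112.94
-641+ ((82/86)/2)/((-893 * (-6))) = -641.00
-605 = -605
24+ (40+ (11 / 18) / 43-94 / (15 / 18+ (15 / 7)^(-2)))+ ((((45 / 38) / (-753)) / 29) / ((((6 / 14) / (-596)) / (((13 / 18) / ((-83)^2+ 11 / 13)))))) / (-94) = -125979300958775423 / 4956894787546944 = -25.41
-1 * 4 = -4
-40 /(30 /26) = -104 /3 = -34.67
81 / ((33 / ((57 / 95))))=81 / 55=1.47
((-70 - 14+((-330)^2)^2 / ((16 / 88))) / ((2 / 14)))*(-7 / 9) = -1065352363628 / 3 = -355117454542.67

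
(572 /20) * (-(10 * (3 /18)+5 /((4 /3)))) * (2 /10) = -1859 /60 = -30.98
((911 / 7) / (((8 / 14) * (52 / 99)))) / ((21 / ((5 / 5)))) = 30063 / 1456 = 20.65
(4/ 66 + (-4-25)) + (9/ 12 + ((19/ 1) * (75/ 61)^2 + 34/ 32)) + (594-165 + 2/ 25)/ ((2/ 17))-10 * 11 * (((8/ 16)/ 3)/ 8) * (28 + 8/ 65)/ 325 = 10095377369351/ 2766935600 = 3648.58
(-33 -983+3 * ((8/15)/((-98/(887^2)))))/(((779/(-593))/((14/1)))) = 147722.40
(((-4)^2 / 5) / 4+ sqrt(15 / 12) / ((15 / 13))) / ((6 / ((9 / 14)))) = 3 / 35+ 13 *sqrt(5) / 280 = 0.19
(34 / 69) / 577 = 34 / 39813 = 0.00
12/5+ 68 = 70.40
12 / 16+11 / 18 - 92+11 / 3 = -3131 / 36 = -86.97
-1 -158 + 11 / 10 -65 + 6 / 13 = -28917 / 130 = -222.44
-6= -6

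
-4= -4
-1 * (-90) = 90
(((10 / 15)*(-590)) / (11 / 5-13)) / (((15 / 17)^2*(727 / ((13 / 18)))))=221663 / 4769847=0.05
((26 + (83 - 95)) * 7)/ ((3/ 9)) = 294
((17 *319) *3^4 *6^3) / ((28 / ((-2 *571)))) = -27088470684 / 7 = -3869781526.29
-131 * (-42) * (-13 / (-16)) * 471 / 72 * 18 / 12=5614791 / 128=43865.55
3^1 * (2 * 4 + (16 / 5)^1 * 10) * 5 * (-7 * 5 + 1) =-20400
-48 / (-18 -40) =24 / 29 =0.83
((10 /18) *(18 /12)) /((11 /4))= 10 /33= 0.30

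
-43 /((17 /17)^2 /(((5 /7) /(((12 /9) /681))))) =-439245 /28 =-15687.32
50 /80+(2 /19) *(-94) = -1409 /152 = -9.27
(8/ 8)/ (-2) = -1/ 2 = -0.50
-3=-3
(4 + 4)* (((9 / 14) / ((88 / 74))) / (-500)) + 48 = 1847667 / 38500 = 47.99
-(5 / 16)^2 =-25 / 256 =-0.10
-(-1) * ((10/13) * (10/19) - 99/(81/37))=-99629/2223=-44.82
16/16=1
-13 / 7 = -1.86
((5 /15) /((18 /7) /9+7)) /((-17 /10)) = -0.03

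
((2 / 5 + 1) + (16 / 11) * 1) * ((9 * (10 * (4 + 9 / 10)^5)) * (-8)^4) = 102179206870272 / 34375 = 2972486018.04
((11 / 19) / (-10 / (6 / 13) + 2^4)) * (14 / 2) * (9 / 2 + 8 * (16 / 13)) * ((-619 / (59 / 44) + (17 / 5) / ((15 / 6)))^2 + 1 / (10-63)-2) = -2104730445912658179 / 968357633750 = -2173505.30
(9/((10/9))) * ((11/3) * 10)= 297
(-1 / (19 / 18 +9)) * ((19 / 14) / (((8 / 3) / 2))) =-513 / 5068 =-0.10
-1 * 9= -9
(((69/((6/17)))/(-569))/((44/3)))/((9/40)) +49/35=121664/93885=1.30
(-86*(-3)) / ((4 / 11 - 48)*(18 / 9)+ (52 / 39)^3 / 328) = -1570833 / 580024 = -2.71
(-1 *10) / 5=-2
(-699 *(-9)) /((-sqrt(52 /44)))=-6291 *sqrt(143) /13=-5786.88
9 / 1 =9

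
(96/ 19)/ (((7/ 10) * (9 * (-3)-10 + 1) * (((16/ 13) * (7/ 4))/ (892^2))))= -206872640/ 2793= -74068.26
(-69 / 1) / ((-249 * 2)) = 23 / 166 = 0.14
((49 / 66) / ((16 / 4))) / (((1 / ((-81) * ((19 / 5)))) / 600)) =-377055 / 11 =-34277.73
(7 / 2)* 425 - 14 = 2947 / 2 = 1473.50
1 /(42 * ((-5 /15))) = -1 /14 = -0.07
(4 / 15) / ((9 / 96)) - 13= -457 / 45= -10.16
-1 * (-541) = 541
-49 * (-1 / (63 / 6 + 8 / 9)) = 882 / 205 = 4.30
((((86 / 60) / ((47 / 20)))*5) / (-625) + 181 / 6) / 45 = 354401 / 528750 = 0.67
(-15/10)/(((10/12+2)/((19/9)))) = -1.12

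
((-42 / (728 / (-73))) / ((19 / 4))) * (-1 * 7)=-1533 / 247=-6.21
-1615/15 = -323/3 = -107.67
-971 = -971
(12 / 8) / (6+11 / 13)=39 / 178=0.22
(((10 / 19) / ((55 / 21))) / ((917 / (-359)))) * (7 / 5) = -15078 / 136895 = -0.11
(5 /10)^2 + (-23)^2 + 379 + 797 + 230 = 7741 /4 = 1935.25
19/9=2.11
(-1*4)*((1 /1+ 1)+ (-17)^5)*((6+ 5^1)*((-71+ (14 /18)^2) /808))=-14842690885 /2727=-5442864.28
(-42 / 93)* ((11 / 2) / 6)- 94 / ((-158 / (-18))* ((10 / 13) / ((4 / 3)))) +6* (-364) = -161852647 / 73470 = -2202.98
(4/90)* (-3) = -2/15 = -0.13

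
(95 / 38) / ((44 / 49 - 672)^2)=12005 / 2162714912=0.00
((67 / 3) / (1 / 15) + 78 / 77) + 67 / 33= 78088 / 231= 338.04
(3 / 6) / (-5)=-1 / 10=-0.10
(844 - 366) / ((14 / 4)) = 956 / 7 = 136.57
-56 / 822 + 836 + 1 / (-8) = 2748133 / 3288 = 835.81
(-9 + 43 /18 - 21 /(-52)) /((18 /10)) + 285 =1185895 /4212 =281.55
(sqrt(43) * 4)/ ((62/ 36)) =72 * sqrt(43)/ 31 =15.23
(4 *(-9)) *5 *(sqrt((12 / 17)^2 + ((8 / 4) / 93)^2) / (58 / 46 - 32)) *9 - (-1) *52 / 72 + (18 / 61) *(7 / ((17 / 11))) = 38429 / 18666 + 24840 *sqrt(311653) / 372589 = 39.28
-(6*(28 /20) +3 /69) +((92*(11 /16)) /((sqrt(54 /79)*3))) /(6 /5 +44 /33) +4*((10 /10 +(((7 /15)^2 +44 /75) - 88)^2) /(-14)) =-17776785781 /8150625 +1265*sqrt(474) /2736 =-2170.97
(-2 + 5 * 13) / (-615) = -21 / 205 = -0.10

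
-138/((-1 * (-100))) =-69/50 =-1.38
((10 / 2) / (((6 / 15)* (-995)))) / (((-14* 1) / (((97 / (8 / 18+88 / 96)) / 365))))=873 / 4982761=0.00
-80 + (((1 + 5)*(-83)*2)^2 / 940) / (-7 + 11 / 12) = -4348448 / 17155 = -253.48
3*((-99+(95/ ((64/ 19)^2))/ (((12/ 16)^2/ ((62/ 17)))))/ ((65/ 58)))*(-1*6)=25394459/ 35360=718.17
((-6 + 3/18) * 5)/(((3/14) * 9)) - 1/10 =-12331/810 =-15.22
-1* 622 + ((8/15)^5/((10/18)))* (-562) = -280821866/421875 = -665.65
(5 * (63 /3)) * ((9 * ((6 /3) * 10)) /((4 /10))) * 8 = 378000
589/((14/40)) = 11780/7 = 1682.86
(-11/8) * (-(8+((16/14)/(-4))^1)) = 297/28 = 10.61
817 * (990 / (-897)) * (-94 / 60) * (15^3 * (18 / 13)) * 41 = 270662567.98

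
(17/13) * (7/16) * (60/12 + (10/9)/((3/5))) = 22015/5616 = 3.92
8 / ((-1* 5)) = -8 / 5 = -1.60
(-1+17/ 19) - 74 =-1408/ 19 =-74.11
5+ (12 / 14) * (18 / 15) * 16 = 751 / 35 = 21.46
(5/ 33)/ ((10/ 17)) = 17/ 66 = 0.26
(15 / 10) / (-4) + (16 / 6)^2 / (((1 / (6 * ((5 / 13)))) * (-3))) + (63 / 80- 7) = -112859 / 9360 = -12.06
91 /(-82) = -91 /82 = -1.11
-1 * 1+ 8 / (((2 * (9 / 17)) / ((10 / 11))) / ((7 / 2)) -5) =-7537 / 2777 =-2.71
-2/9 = -0.22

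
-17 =-17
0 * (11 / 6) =0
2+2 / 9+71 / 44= 1519 / 396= 3.84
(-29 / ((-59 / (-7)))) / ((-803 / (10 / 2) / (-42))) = -42630 / 47377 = -0.90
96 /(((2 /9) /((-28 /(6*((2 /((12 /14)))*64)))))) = -27 /2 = -13.50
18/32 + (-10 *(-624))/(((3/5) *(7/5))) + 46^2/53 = 44336331/5936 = 7469.06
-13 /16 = -0.81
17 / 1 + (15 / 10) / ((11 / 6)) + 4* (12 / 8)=262 / 11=23.82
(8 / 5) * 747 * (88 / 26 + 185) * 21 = 307339704 / 65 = 4728303.14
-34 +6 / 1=-28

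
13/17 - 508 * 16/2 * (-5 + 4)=69101/17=4064.76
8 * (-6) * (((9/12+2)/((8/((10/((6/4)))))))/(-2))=55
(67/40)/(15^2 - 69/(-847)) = 56749/7625760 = 0.01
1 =1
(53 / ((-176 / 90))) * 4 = -2385 / 22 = -108.41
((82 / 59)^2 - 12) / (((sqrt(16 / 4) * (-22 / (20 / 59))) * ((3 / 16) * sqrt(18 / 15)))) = 0.38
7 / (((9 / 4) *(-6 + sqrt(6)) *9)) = -28 / 405 - 14 *sqrt(6) / 1215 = -0.10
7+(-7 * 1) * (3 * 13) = -266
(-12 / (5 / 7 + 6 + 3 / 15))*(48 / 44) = -2520 / 1331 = -1.89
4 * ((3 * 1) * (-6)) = -72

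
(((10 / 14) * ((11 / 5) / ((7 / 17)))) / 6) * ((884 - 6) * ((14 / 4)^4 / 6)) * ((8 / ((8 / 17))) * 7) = 478684283 / 288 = 1662098.20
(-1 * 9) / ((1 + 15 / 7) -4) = 21 / 2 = 10.50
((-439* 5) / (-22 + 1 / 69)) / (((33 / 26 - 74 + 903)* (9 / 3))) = 1312610 / 32747479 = 0.04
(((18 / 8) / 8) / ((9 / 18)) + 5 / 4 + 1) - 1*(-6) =141 / 16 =8.81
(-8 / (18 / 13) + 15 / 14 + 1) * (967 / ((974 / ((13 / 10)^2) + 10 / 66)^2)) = -1560637844909 / 144711200928350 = -0.01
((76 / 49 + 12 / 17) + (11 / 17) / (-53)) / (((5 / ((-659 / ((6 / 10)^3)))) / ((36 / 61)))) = -6530755900 / 8079267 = -808.34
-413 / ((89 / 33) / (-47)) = 640563 / 89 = 7197.34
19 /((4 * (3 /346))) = 3287 /6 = 547.83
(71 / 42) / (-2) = -71 / 84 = -0.85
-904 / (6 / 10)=-4520 / 3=-1506.67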